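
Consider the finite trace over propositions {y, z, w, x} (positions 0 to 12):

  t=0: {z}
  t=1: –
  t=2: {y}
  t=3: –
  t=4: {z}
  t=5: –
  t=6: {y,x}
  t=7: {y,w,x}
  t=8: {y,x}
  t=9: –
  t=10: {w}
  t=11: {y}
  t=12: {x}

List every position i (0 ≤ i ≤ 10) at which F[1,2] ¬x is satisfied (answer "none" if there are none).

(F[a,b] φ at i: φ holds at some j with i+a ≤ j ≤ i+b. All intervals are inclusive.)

Evaluate at each i in [0,10]:
  i=0: ✓ (witness j=1)
  i=1: ✓ (witness j=2)
  i=2: ✓ (witness j=3)
  i=3: ✓ (witness j=4)
  i=4: ✓ (witness j=5)
  i=5: ✗ (none in [6,7])
  i=6: ✗ (none in [7,8])
  i=7: ✓ (witness j=9)
  i=8: ✓ (witness j=9)
  i=9: ✓ (witness j=10)
  i=10: ✓ (witness j=11)

0, 1, 2, 3, 4, 7, 8, 9, 10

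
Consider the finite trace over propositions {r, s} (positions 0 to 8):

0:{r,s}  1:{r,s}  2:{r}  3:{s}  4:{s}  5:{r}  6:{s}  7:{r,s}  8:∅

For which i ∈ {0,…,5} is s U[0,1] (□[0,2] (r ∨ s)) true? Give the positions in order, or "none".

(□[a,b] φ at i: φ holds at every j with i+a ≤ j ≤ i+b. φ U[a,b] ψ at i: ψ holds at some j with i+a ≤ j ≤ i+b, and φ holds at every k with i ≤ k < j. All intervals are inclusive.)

0, 1, 2, 3, 4, 5

Evaluate at each i in [0,5]:
  i=0: ✓ (rhs at j=0)
  i=1: ✓ (rhs at j=1)
  i=2: ✓ (rhs at j=2)
  i=3: ✓ (rhs at j=3)
  i=4: ✓ (rhs at j=4)
  i=5: ✓ (rhs at j=5)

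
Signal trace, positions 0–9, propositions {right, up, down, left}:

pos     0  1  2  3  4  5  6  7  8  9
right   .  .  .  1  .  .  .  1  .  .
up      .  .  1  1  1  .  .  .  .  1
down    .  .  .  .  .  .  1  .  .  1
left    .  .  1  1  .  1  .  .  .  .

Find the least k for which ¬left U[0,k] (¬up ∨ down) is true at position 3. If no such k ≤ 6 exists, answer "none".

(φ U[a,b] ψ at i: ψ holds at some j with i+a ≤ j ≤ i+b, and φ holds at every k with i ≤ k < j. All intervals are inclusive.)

Need earliest j ≥ 3 with (¬up ∨ down), and ¬left at every k in [3,j-1].
  j=3: rhs fails.
  j=4: rhs fails.
  j=5: rhs holds but lhs fails at k=3.
  j=6: rhs holds but lhs fails at k=3.
  j=7: rhs holds but lhs fails at k=3.
  j=8: rhs holds but lhs fails at k=3.
  j=9: rhs holds but lhs fails at k=3.
No witness within the range → none.

none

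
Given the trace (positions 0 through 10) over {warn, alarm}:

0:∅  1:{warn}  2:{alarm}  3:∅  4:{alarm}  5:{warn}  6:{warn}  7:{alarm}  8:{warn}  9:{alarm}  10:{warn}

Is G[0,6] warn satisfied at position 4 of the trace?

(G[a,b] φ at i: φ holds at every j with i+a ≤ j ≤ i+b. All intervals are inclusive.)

Check warn at every j in [4,10]:
  j=4: false
  j=5: true
  j=6: true
  j=7: false
  j=8: true
  j=9: false
  j=10: true
Fails at j=4 → formula fails.

False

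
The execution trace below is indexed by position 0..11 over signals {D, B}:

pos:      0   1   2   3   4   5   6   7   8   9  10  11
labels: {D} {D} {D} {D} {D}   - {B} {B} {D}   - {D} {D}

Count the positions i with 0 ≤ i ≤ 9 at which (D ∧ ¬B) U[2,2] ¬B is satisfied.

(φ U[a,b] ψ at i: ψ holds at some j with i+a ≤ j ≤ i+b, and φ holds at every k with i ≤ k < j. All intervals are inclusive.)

4

Evaluate at each i in [0,9]:
  i=0: ✓ (rhs at j=2; lhs holds on [0,1])
  i=1: ✓ (rhs at j=3; lhs holds on [1,2])
  i=2: ✓ (rhs at j=4; lhs holds on [2,3])
  i=3: ✓ (rhs at j=5; lhs holds on [3,4])
  i=4: ✗ (no rhs in [6,6])
  i=5: ✗ (no rhs in [7,7])
  i=6: ✗ (lhs fails at k=6 before rhs at j=8)
  i=7: ✗ (lhs fails at k=7 before rhs at j=9)
  i=8: ✗ (lhs fails at k=9 before rhs at j=10)
  i=9: ✗ (lhs fails at k=9 before rhs at j=11)
Positions where it holds: {0, 1, 2, 3} → 4.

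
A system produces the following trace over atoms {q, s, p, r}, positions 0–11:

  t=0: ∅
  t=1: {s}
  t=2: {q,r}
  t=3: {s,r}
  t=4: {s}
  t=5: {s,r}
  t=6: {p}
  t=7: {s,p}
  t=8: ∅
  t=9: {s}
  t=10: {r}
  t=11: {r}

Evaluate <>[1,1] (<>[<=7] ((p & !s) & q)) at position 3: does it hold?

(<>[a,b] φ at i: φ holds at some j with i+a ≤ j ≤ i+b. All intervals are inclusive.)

Does not hold

Check <>[<=7] ((p & !s) & q) at each j in [4,4]:
  j=4: fails (none in [4,11])
No position in the window satisfies it → formula fails.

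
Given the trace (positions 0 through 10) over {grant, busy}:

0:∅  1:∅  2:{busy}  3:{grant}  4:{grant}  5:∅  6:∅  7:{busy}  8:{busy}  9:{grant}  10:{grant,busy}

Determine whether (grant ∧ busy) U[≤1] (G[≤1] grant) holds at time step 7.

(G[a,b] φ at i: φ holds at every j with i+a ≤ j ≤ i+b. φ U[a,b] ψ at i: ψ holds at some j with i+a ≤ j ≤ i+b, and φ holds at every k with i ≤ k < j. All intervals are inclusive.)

Need some j in [7,8] with G[≤1] grant, and (grant ∧ busy) at every k in [7,j-1].
  j=7: G[≤1] grant — fails at 7.
  j=8: G[≤1] grant — fails at 8.
No j in the window works → until fails.

No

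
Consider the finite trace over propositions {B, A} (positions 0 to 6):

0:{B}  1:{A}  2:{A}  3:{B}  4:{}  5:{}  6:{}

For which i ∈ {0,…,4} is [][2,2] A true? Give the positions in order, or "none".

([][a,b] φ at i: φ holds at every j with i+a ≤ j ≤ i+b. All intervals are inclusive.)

Evaluate at each i in [0,4]:
  i=0: ✓ (all of [2,2])
  i=1: ✗ (fails at j=3)
  i=2: ✗ (fails at j=4)
  i=3: ✗ (fails at j=5)
  i=4: ✗ (fails at j=6)

0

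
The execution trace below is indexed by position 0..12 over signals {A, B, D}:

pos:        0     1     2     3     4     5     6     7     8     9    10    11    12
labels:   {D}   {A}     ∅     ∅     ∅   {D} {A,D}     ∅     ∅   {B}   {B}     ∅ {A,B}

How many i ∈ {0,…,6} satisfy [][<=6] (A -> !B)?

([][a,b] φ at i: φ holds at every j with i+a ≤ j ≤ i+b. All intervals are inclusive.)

6

Evaluate at each i in [0,6]:
  i=0: ✓ (all of [0,6])
  i=1: ✓ (all of [1,7])
  i=2: ✓ (all of [2,8])
  i=3: ✓ (all of [3,9])
  i=4: ✓ (all of [4,10])
  i=5: ✓ (all of [5,11])
  i=6: ✗ (fails at j=12)
Positions where it holds: {0, 1, 2, 3, 4, 5} → 6.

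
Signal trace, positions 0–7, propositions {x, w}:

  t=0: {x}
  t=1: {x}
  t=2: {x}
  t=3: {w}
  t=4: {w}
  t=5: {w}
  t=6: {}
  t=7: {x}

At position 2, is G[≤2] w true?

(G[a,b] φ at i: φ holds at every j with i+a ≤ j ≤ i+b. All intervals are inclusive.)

Does not hold

Check w at every j in [2,4]:
  j=2: false
  j=3: true
  j=4: true
Fails at j=2 → formula fails.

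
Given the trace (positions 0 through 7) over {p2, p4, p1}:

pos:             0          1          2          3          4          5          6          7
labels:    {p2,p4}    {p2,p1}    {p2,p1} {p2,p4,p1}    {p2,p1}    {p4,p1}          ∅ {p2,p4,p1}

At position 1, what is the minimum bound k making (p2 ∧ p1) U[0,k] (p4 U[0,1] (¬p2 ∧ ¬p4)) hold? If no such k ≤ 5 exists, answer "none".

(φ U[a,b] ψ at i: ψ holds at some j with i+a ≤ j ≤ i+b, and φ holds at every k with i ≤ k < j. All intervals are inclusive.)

4

Need earliest j ≥ 1 with (p4 U[0,1] (¬p2 ∧ ¬p4)), and (p2 ∧ p1) at every k in [1,j-1].
  j=1: rhs fails.
  j=2: rhs fails.
  j=3: rhs fails.
  j=4: rhs fails.
  j=5: rhs holds; lhs holds on [1,4]. k = 4.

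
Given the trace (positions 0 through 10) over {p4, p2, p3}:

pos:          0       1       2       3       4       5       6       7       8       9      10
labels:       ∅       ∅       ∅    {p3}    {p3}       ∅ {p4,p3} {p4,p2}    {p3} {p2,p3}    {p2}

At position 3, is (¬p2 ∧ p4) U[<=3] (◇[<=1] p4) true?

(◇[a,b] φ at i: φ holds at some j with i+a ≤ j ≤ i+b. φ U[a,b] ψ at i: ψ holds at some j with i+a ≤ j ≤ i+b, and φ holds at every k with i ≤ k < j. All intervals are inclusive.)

No

Need some j in [3,6] with ◇[<=1] p4, and (¬p2 ∧ p4) at every k in [3,j-1].
  j=3: ◇[<=1] p4 — fails (none in [3,4]).
  j=4: ◇[<=1] p4 — fails (none in [4,5]).
  j=5: ◇[<=1] p4 holds, but (¬p2 ∧ p4) fails at k=3 → not this j.
  j=6: ◇[<=1] p4 holds, but (¬p2 ∧ p4) fails at k=3 → not this j.
No j in the window works → until fails.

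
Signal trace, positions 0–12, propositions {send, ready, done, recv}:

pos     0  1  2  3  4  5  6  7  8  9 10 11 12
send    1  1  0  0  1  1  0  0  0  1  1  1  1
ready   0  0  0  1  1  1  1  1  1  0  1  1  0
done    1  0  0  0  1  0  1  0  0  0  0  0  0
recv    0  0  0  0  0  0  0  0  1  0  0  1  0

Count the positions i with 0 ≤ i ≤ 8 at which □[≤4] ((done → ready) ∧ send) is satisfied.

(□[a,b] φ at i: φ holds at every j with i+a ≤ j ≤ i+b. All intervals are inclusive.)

Evaluate at each i in [0,8]:
  i=0: ✗ (fails at j=0)
  i=1: ✗ (fails at j=2)
  i=2: ✗ (fails at j=2)
  i=3: ✗ (fails at j=3)
  i=4: ✗ (fails at j=6)
  i=5: ✗ (fails at j=6)
  i=6: ✗ (fails at j=6)
  i=7: ✗ (fails at j=7)
  i=8: ✗ (fails at j=8)
Positions where it holds: {} → 0.

0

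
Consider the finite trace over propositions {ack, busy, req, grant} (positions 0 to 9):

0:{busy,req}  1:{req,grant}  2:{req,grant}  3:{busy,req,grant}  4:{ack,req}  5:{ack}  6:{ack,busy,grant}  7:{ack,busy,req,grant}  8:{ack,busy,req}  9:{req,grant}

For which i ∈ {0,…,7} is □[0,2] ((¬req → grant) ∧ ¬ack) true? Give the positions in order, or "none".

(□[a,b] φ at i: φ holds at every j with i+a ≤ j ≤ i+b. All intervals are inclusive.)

0, 1

Evaluate at each i in [0,7]:
  i=0: ✓ (all of [0,2])
  i=1: ✓ (all of [1,3])
  i=2: ✗ (fails at j=4)
  i=3: ✗ (fails at j=4)
  i=4: ✗ (fails at j=4)
  i=5: ✗ (fails at j=5)
  i=6: ✗ (fails at j=6)
  i=7: ✗ (fails at j=7)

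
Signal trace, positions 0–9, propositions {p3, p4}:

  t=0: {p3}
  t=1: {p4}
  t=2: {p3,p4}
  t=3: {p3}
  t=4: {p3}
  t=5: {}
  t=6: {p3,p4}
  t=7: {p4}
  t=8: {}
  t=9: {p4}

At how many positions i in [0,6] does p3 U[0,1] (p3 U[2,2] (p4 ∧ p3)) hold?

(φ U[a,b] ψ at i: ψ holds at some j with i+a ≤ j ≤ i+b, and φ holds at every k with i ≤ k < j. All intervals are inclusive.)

Evaluate at each i in [0,6]:
  i=0: ✗ (no rhs in [0,1])
  i=1: ✗ (no rhs in [1,2])
  i=2: ✗ (no rhs in [2,3])
  i=3: ✗ (no rhs in [3,4])
  i=4: ✗ (no rhs in [4,5])
  i=5: ✗ (no rhs in [5,6])
  i=6: ✗ (no rhs in [6,7])
Positions where it holds: {} → 0.

0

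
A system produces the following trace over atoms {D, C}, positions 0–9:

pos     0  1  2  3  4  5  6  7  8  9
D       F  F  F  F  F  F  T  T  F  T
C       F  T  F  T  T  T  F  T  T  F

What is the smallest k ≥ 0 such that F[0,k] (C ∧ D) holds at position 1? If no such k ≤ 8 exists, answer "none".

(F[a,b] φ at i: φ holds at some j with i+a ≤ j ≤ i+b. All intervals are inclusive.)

6

Scan j = 1,2,… for (C ∧ D):
  j=1: fails
  j=2: fails
  j=3: fails
  j=4: fails
  j=5: fails
  j=6: fails
  j=7: holds
First hit at j=7, so smallest k = 7-1 = 6.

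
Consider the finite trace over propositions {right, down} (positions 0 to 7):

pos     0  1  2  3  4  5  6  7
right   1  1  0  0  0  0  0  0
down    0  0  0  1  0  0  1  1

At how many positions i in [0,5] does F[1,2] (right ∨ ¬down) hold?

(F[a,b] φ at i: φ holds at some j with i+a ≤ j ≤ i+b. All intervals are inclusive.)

5

Evaluate at each i in [0,5]:
  i=0: ✓ (witness j=1)
  i=1: ✓ (witness j=2)
  i=2: ✓ (witness j=4)
  i=3: ✓ (witness j=4)
  i=4: ✓ (witness j=5)
  i=5: ✗ (none in [6,7])
Positions where it holds: {0, 1, 2, 3, 4} → 5.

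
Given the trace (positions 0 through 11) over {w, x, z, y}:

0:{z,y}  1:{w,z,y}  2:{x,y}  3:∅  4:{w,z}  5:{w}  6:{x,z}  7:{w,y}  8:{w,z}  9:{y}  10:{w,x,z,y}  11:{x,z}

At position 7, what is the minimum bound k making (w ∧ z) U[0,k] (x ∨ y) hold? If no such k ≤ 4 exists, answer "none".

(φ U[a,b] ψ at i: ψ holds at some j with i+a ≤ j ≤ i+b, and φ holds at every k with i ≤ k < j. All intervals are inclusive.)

Need earliest j ≥ 7 with (x ∨ y), and (w ∧ z) at every k in [7,j-1].
  j=7: rhs holds (empty prefix). k = 0.

0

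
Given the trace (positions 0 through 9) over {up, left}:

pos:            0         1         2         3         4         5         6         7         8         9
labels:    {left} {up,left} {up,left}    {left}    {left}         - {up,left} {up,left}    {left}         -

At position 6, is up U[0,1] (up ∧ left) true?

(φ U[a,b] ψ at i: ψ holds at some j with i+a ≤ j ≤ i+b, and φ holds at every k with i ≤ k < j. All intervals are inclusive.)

Need some j in [6,7] with (up ∧ left), and up at every k in [6,j-1].
  j=6: (up ∧ left) holds; no prefix to check → satisfied.

Yes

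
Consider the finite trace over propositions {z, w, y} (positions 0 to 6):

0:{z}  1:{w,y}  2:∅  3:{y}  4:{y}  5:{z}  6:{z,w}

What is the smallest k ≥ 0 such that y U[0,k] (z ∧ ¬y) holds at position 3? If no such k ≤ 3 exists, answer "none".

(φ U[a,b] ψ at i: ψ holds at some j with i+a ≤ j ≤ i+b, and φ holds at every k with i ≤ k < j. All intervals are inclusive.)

2

Need earliest j ≥ 3 with (z ∧ ¬y), and y at every k in [3,j-1].
  j=3: rhs fails.
  j=4: rhs fails.
  j=5: rhs holds; lhs holds on [3,4]. k = 2.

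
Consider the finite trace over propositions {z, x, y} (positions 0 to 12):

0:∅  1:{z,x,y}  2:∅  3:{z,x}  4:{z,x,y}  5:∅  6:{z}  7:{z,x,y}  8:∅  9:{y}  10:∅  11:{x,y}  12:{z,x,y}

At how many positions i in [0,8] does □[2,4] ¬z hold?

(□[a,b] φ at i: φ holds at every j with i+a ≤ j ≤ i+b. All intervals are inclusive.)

Evaluate at each i in [0,8]:
  i=0: ✗ (fails at j=3)
  i=1: ✗ (fails at j=3)
  i=2: ✗ (fails at j=4)
  i=3: ✗ (fails at j=6)
  i=4: ✗ (fails at j=6)
  i=5: ✗ (fails at j=7)
  i=6: ✓ (all of [8,10])
  i=7: ✓ (all of [9,11])
  i=8: ✗ (fails at j=12)
Positions where it holds: {6, 7} → 2.

2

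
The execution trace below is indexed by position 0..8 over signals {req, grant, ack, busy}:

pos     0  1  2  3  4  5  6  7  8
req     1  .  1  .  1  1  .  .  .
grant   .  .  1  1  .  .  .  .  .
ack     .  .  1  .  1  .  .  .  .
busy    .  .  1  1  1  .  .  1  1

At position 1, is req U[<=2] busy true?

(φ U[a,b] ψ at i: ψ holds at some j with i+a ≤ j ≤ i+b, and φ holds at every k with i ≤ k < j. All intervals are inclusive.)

False

Need some j in [1,3] with busy, and req at every k in [1,j-1].
  j=1: busy false.
  j=2: busy holds, but req fails at k=1 → not this j.
  j=3: busy holds, but req fails at k=1 → not this j.
No j in the window works → until fails.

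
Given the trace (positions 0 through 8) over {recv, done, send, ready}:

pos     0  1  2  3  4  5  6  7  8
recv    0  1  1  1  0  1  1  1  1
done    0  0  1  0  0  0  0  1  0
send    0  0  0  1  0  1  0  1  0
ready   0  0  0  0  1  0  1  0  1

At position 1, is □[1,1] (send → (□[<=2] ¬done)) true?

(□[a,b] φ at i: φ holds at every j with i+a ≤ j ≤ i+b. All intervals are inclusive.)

Yes

Check (send → (□[<=2] ¬done)) at every j in [2,2]:
  j=2: antecedent false → ✓
All positions satisfy it → formula holds.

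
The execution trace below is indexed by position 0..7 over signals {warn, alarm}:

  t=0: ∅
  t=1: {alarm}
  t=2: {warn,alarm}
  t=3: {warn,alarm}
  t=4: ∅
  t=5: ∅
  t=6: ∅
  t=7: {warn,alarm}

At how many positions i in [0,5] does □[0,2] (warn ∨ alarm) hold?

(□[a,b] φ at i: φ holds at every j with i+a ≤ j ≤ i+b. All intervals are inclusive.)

Evaluate at each i in [0,5]:
  i=0: ✗ (fails at j=0)
  i=1: ✓ (all of [1,3])
  i=2: ✗ (fails at j=4)
  i=3: ✗ (fails at j=4)
  i=4: ✗ (fails at j=4)
  i=5: ✗ (fails at j=5)
Positions where it holds: {1} → 1.

1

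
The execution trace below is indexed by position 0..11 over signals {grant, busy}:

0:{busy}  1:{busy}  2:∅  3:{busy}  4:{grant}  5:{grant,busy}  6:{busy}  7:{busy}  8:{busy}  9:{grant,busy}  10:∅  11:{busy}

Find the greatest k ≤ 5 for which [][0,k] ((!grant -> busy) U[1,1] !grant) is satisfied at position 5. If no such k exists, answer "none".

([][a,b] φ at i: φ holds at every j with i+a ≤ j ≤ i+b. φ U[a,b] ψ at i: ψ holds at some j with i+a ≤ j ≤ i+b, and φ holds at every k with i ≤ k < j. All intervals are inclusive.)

((!grant -> busy) U[1,1] !grant) must hold from j=5 onward; find where it first fails.
  j=5: holds
  j=6: holds
  j=7: holds
  j=8: fails
Holds on [5,7], so largest k = 2.

2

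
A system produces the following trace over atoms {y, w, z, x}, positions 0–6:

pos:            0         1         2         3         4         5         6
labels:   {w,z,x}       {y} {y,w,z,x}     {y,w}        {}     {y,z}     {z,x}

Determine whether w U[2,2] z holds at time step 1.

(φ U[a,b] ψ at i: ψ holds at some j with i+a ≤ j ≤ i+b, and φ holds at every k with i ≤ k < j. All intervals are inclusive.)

Does not hold

Need some j in [3,3] with z, and w at every k in [1,j-1].
  j=3: z false.
No j in the window works → until fails.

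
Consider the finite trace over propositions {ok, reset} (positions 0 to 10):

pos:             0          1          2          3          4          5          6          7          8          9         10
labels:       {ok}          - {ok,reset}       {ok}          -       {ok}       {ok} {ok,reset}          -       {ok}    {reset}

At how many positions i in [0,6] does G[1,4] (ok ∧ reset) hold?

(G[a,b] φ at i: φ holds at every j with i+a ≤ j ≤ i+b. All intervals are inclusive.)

Evaluate at each i in [0,6]:
  i=0: ✗ (fails at j=1)
  i=1: ✗ (fails at j=3)
  i=2: ✗ (fails at j=3)
  i=3: ✗ (fails at j=4)
  i=4: ✗ (fails at j=5)
  i=5: ✗ (fails at j=6)
  i=6: ✗ (fails at j=8)
Positions where it holds: {} → 0.

0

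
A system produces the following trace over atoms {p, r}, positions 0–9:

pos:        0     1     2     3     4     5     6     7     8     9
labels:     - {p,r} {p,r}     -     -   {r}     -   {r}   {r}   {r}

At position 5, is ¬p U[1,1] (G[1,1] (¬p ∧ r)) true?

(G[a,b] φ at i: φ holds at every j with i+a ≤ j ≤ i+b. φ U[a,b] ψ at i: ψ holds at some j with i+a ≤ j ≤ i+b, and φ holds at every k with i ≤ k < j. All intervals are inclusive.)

Need some j in [6,6] with G[1,1] (¬p ∧ r), and ¬p at every k in [5,j-1].
  j=6: G[1,1] (¬p ∧ r) holds; ¬p holds at every k in [5,5] → satisfied.

Yes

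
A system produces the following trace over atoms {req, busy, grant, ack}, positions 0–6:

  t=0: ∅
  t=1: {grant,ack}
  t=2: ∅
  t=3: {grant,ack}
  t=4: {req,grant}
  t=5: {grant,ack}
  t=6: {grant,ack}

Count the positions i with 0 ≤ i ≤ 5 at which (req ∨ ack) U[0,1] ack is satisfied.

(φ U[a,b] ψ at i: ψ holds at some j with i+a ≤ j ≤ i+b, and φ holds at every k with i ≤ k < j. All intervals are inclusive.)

4

Evaluate at each i in [0,5]:
  i=0: ✗ (lhs fails at k=0 before rhs at j=1)
  i=1: ✓ (rhs at j=1)
  i=2: ✗ (lhs fails at k=2 before rhs at j=3)
  i=3: ✓ (rhs at j=3)
  i=4: ✓ (rhs at j=5; lhs holds on [4,4])
  i=5: ✓ (rhs at j=5)
Positions where it holds: {1, 3, 4, 5} → 4.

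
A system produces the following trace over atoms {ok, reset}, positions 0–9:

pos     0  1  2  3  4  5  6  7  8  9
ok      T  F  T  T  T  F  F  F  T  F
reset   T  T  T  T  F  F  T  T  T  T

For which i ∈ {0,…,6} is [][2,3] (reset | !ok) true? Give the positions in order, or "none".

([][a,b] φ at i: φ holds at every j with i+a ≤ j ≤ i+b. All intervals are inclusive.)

Evaluate at each i in [0,6]:
  i=0: ✓ (all of [2,3])
  i=1: ✗ (fails at j=4)
  i=2: ✗ (fails at j=4)
  i=3: ✓ (all of [5,6])
  i=4: ✓ (all of [6,7])
  i=5: ✓ (all of [7,8])
  i=6: ✓ (all of [8,9])

0, 3, 4, 5, 6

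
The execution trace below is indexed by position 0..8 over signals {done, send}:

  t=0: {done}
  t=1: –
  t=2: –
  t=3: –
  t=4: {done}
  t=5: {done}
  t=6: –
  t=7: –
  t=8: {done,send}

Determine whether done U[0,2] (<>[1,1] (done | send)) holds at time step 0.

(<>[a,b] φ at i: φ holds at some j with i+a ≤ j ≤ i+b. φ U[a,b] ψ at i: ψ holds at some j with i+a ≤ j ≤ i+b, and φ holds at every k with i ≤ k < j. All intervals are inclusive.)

False

Need some j in [0,2] with <>[1,1] (done | send), and done at every k in [0,j-1].
  j=0: <>[1,1] (done | send) — fails (none in [1,1]).
  j=1: <>[1,1] (done | send) — fails (none in [2,2]).
  j=2: <>[1,1] (done | send) — fails (none in [3,3]).
No j in the window works → until fails.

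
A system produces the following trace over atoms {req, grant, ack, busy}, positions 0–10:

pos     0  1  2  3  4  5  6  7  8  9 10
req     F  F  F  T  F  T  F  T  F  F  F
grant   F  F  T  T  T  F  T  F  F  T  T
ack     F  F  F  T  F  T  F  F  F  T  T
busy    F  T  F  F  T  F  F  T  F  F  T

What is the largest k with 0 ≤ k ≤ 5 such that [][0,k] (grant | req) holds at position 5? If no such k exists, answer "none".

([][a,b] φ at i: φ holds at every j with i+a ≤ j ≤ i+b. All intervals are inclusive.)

2

(grant | req) must hold from j=5 onward; find where it first fails.
  j=5: holds
  j=6: holds
  j=7: holds
  j=8: fails
Holds on [5,7], so largest k = 2.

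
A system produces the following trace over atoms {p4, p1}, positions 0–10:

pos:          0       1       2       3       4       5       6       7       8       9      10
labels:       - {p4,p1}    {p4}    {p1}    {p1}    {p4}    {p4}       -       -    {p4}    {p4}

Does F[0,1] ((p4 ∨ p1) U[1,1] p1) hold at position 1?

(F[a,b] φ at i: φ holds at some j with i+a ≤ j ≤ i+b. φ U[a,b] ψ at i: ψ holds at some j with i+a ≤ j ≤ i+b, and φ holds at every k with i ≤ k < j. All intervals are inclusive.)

Holds

Check ((p4 ∨ p1) U[1,1] p1) at each j in [1,2]:
  j=1: fails
  j=2: holds
Found at j=2 → formula holds.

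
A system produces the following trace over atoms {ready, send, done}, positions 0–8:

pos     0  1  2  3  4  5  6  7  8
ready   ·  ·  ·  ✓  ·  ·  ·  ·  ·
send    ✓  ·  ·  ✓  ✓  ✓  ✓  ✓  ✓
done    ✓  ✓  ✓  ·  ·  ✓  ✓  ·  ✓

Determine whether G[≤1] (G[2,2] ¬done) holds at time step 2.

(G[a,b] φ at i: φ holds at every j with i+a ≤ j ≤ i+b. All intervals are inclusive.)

Does not hold

Check G[2,2] ¬done at every j in [2,3]:
  j=2: holds on [4,4]
  j=3: fails at 5
Fails at j=3 → formula fails.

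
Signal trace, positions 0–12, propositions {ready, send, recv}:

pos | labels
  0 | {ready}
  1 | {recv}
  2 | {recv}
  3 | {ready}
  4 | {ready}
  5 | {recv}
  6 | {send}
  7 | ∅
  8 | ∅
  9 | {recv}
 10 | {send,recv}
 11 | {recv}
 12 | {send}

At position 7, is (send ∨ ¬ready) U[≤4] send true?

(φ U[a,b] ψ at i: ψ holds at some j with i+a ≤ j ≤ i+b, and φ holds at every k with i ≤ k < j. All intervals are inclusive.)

Need some j in [7,11] with send, and (send ∨ ¬ready) at every k in [7,j-1].
  j=7: send false.
  j=8: send false.
  j=9: send false.
  j=10: send holds; (send ∨ ¬ready) holds at every k in [7,9] → satisfied.

True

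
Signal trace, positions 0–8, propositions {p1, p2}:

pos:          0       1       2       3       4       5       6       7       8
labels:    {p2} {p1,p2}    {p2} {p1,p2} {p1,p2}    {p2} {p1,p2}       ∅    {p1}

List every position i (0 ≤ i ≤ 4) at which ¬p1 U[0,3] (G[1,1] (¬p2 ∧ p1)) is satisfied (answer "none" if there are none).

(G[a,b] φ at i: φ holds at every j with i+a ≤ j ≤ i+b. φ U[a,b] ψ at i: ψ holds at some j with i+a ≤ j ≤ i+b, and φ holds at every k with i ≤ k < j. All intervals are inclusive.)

none

Evaluate at each i in [0,4]:
  i=0: ✗ (no rhs in [0,3])
  i=1: ✗ (no rhs in [1,4])
  i=2: ✗ (no rhs in [2,5])
  i=3: ✗ (no rhs in [3,6])
  i=4: ✗ (lhs fails at k=4 before rhs at j=7)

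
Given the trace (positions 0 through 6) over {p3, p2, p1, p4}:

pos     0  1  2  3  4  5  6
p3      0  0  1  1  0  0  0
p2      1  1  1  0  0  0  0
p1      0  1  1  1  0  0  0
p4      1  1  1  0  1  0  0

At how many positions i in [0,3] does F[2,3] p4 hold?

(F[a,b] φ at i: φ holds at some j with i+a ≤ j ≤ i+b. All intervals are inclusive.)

Evaluate at each i in [0,3]:
  i=0: ✓ (witness j=2)
  i=1: ✓ (witness j=4)
  i=2: ✓ (witness j=4)
  i=3: ✗ (none in [5,6])
Positions where it holds: {0, 1, 2} → 3.

3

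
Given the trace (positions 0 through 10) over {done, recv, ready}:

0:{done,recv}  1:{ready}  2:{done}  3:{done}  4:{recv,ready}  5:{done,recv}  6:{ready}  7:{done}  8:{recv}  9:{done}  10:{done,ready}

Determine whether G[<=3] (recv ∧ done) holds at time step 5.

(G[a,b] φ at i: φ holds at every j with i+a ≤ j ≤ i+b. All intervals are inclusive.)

Does not hold

Check (recv ∧ done) at every j in [5,8]:
  j=5: true
  j=6: false
  j=7: false
  j=8: false
Fails at j=6 → formula fails.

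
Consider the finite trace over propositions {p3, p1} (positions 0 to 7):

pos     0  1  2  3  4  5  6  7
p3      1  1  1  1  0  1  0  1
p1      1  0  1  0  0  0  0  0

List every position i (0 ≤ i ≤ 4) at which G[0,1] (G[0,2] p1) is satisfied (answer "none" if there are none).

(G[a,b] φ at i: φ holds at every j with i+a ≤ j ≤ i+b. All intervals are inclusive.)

Evaluate at each i in [0,4]:
  i=0: ✗ (fails at j=0)
  i=1: ✗ (fails at j=1)
  i=2: ✗ (fails at j=2)
  i=3: ✗ (fails at j=3)
  i=4: ✗ (fails at j=4)

none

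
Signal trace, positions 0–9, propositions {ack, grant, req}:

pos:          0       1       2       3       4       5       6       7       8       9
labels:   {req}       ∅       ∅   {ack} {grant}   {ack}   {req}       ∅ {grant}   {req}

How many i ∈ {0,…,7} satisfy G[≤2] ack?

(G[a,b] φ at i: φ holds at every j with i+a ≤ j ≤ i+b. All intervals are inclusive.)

0

Evaluate at each i in [0,7]:
  i=0: ✗ (fails at j=0)
  i=1: ✗ (fails at j=1)
  i=2: ✗ (fails at j=2)
  i=3: ✗ (fails at j=4)
  i=4: ✗ (fails at j=4)
  i=5: ✗ (fails at j=6)
  i=6: ✗ (fails at j=6)
  i=7: ✗ (fails at j=7)
Positions where it holds: {} → 0.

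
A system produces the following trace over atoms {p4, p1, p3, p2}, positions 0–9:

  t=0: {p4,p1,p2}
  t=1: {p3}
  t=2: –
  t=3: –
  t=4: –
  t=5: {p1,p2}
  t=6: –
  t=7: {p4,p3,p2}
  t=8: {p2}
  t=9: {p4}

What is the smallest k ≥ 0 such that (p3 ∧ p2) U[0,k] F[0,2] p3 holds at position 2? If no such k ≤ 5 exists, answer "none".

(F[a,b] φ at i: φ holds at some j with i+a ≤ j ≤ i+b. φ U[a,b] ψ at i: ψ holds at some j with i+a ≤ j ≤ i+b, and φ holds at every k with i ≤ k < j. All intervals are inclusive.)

Need earliest j ≥ 2 with F[0,2] p3, and (p3 ∧ p2) at every k in [2,j-1].
  j=2: rhs fails.
  j=3: rhs fails.
  j=4: rhs fails.
  j=5: rhs holds but lhs fails at k=2.
  j=6: rhs holds but lhs fails at k=2.
  j=7: rhs holds but lhs fails at k=2.
No witness within the range → none.

none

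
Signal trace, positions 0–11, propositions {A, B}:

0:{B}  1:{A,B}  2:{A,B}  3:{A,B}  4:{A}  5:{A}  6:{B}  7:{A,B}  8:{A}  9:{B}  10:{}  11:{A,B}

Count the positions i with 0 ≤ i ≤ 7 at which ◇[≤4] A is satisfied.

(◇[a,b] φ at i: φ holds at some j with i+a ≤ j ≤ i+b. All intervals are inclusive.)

8

Evaluate at each i in [0,7]:
  i=0: ✓ (witness j=1)
  i=1: ✓ (witness j=1)
  i=2: ✓ (witness j=2)
  i=3: ✓ (witness j=3)
  i=4: ✓ (witness j=4)
  i=5: ✓ (witness j=5)
  i=6: ✓ (witness j=7)
  i=7: ✓ (witness j=7)
Positions where it holds: {0, 1, 2, 3, 4, 5, 6, 7} → 8.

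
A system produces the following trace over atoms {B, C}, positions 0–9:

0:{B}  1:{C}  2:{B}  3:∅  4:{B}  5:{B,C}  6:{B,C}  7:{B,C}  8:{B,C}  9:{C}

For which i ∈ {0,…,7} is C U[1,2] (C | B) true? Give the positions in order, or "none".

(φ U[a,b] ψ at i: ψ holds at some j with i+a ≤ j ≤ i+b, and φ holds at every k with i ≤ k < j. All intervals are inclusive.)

1, 5, 6, 7

Evaluate at each i in [0,7]:
  i=0: ✗ (lhs fails at k=0 before rhs at j=1)
  i=1: ✓ (rhs at j=2; lhs holds on [1,1])
  i=2: ✗ (lhs fails at k=2 before rhs at j=4)
  i=3: ✗ (lhs fails at k=3 before rhs at j=4)
  i=4: ✗ (lhs fails at k=4 before rhs at j=5)
  i=5: ✓ (rhs at j=6; lhs holds on [5,5])
  i=6: ✓ (rhs at j=7; lhs holds on [6,6])
  i=7: ✓ (rhs at j=8; lhs holds on [7,7])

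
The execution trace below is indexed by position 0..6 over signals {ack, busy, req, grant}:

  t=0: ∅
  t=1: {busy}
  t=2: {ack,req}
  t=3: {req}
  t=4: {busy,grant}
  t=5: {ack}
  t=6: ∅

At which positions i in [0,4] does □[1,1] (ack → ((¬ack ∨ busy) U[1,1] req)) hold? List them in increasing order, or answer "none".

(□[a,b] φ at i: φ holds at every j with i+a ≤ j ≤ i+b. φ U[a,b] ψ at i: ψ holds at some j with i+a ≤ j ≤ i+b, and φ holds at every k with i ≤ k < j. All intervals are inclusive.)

0, 2, 3

Evaluate at each i in [0,4]:
  i=0: ✓ (all of [1,1])
  i=1: ✗ (fails at j=2)
  i=2: ✓ (all of [3,3])
  i=3: ✓ (all of [4,4])
  i=4: ✗ (fails at j=5)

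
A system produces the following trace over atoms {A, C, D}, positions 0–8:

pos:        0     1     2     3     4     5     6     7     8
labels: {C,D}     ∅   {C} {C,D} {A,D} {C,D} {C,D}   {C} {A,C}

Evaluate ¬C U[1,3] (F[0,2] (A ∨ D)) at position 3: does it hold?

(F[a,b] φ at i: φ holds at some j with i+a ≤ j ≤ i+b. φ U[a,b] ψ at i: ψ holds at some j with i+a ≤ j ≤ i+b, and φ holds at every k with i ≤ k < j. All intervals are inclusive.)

No

Need some j in [4,6] with F[0,2] (A ∨ D), and ¬C at every k in [3,j-1].
  j=4: F[0,2] (A ∨ D) holds, but ¬C fails at k=3 → not this j.
  j=5: F[0,2] (A ∨ D) holds, but ¬C fails at k=3 → not this j.
  j=6: F[0,2] (A ∨ D) holds, but ¬C fails at k=3 → not this j.
No j in the window works → until fails.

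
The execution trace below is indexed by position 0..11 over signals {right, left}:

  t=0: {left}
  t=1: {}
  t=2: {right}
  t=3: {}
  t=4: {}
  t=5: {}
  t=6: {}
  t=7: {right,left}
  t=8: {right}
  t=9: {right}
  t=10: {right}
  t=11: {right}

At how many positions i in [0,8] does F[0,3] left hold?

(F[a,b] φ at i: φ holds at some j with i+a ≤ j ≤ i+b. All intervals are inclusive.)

Evaluate at each i in [0,8]:
  i=0: ✓ (witness j=0)
  i=1: ✗ (none in [1,4])
  i=2: ✗ (none in [2,5])
  i=3: ✗ (none in [3,6])
  i=4: ✓ (witness j=7)
  i=5: ✓ (witness j=7)
  i=6: ✓ (witness j=7)
  i=7: ✓ (witness j=7)
  i=8: ✗ (none in [8,11])
Positions where it holds: {0, 4, 5, 6, 7} → 5.

5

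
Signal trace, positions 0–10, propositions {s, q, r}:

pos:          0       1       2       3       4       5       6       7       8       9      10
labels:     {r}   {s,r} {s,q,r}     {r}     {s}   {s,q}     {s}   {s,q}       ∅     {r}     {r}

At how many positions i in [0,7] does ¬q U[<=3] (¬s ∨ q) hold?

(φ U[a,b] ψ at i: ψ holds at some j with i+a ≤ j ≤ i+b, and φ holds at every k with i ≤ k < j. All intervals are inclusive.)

8

Evaluate at each i in [0,7]:
  i=0: ✓ (rhs at j=0)
  i=1: ✓ (rhs at j=2; lhs holds on [1,1])
  i=2: ✓ (rhs at j=2)
  i=3: ✓ (rhs at j=3)
  i=4: ✓ (rhs at j=5; lhs holds on [4,4])
  i=5: ✓ (rhs at j=5)
  i=6: ✓ (rhs at j=7; lhs holds on [6,6])
  i=7: ✓ (rhs at j=7)
Positions where it holds: {0, 1, 2, 3, 4, 5, 6, 7} → 8.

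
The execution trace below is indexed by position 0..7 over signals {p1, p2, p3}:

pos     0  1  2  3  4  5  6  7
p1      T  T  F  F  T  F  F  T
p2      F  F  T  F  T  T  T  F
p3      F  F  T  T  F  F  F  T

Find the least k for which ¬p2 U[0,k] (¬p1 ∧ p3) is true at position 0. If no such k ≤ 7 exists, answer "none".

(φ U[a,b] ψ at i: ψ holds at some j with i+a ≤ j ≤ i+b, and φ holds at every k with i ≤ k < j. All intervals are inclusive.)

2

Need earliest j ≥ 0 with (¬p1 ∧ p3), and ¬p2 at every k in [0,j-1].
  j=0: rhs fails.
  j=1: rhs fails.
  j=2: rhs holds; lhs holds on [0,1]. k = 2.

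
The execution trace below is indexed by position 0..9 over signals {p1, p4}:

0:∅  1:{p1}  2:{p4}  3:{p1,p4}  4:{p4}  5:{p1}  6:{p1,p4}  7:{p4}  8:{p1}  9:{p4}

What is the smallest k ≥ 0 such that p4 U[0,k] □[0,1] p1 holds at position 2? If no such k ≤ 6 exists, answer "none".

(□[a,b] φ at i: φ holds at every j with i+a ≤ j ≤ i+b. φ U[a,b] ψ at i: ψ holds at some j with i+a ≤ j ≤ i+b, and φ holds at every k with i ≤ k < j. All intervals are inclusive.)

Need earliest j ≥ 2 with □[0,1] p1, and p4 at every k in [2,j-1].
  j=2: rhs fails.
  j=3: rhs fails.
  j=4: rhs fails.
  j=5: rhs holds; lhs holds on [2,4]. k = 3.

3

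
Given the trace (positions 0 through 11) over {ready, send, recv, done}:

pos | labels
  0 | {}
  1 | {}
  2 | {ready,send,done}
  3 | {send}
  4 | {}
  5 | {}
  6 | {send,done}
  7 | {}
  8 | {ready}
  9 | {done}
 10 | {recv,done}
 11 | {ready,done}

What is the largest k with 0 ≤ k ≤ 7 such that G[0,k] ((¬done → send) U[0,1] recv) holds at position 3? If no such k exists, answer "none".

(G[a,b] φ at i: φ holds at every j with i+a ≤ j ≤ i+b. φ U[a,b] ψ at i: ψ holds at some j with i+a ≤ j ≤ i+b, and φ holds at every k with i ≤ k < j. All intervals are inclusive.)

((¬done → send) U[0,1] recv) must hold from j=3 onward; find where it first fails.
  j=3: fails → no k works.

none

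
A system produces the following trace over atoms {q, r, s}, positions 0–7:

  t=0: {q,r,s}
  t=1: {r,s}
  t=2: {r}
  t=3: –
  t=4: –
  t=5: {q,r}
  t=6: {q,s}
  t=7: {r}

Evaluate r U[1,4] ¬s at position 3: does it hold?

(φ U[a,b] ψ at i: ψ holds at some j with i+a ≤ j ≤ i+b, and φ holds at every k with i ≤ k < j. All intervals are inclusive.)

Need some j in [4,7] with ¬s, and r at every k in [3,j-1].
  j=4: ¬s holds, but r fails at k=3 → not this j.
  j=5: ¬s holds, but r fails at k=3 → not this j.
  j=6: ¬s false.
  j=7: ¬s holds, but r fails at k=3 → not this j.
No j in the window works → until fails.

No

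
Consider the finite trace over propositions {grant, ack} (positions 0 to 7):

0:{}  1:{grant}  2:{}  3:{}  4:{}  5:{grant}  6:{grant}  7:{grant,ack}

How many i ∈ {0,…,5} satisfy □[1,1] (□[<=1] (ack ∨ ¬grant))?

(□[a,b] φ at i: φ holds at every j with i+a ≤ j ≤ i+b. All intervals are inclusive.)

Evaluate at each i in [0,5]:
  i=0: ✗ (fails at j=1)
  i=1: ✓ (all of [2,2])
  i=2: ✓ (all of [3,3])
  i=3: ✗ (fails at j=4)
  i=4: ✗ (fails at j=5)
  i=5: ✗ (fails at j=6)
Positions where it holds: {1, 2} → 2.

2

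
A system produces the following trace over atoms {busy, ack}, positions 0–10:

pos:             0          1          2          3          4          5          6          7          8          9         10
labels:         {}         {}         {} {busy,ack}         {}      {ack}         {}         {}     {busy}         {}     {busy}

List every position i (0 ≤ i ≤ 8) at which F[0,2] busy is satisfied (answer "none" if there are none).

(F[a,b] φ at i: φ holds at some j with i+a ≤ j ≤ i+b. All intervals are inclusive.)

Evaluate at each i in [0,8]:
  i=0: ✗ (none in [0,2])
  i=1: ✓ (witness j=3)
  i=2: ✓ (witness j=3)
  i=3: ✓ (witness j=3)
  i=4: ✗ (none in [4,6])
  i=5: ✗ (none in [5,7])
  i=6: ✓ (witness j=8)
  i=7: ✓ (witness j=8)
  i=8: ✓ (witness j=8)

1, 2, 3, 6, 7, 8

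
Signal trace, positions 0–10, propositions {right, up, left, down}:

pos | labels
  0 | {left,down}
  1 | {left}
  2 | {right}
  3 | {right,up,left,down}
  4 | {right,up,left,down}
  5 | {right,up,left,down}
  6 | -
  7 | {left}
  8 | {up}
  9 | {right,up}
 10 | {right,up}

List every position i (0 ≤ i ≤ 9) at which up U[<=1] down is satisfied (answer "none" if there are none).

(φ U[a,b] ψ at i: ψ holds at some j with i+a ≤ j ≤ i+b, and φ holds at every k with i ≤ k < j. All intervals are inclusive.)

Evaluate at each i in [0,9]:
  i=0: ✓ (rhs at j=0)
  i=1: ✗ (no rhs in [1,2])
  i=2: ✗ (lhs fails at k=2 before rhs at j=3)
  i=3: ✓ (rhs at j=3)
  i=4: ✓ (rhs at j=4)
  i=5: ✓ (rhs at j=5)
  i=6: ✗ (no rhs in [6,7])
  i=7: ✗ (no rhs in [7,8])
  i=8: ✗ (no rhs in [8,9])
  i=9: ✗ (no rhs in [9,10])

0, 3, 4, 5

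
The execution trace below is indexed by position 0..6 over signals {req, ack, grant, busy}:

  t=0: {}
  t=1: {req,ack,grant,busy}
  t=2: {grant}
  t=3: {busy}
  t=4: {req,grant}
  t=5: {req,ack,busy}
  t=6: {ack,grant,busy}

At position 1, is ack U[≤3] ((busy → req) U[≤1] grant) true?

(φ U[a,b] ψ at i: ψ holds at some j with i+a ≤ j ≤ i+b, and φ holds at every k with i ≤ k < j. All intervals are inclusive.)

Need some j in [1,4] with ((busy → req) U[≤1] grant), and ack at every k in [1,j-1].
  j=1: ((busy → req) U[≤1] grant) holds; no prefix to check → satisfied.

Yes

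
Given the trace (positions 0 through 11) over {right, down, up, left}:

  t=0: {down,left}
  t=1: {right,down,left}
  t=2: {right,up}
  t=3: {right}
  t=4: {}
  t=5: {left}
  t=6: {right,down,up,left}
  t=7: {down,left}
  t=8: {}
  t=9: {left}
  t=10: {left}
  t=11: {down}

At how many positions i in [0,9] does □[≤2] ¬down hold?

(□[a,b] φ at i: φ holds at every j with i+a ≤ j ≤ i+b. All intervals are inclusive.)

3

Evaluate at each i in [0,9]:
  i=0: ✗ (fails at j=0)
  i=1: ✗ (fails at j=1)
  i=2: ✓ (all of [2,4])
  i=3: ✓ (all of [3,5])
  i=4: ✗ (fails at j=6)
  i=5: ✗ (fails at j=6)
  i=6: ✗ (fails at j=6)
  i=7: ✗ (fails at j=7)
  i=8: ✓ (all of [8,10])
  i=9: ✗ (fails at j=11)
Positions where it holds: {2, 3, 8} → 3.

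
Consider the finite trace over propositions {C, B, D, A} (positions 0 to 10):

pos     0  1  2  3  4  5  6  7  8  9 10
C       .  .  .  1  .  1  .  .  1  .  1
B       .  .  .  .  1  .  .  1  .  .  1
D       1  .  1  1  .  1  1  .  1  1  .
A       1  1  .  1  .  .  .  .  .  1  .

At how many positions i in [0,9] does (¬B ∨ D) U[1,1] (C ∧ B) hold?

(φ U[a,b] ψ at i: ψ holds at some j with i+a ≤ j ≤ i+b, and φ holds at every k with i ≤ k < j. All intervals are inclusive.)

1

Evaluate at each i in [0,9]:
  i=0: ✗ (no rhs in [1,1])
  i=1: ✗ (no rhs in [2,2])
  i=2: ✗ (no rhs in [3,3])
  i=3: ✗ (no rhs in [4,4])
  i=4: ✗ (no rhs in [5,5])
  i=5: ✗ (no rhs in [6,6])
  i=6: ✗ (no rhs in [7,7])
  i=7: ✗ (no rhs in [8,8])
  i=8: ✗ (no rhs in [9,9])
  i=9: ✓ (rhs at j=10; lhs holds on [9,9])
Positions where it holds: {9} → 1.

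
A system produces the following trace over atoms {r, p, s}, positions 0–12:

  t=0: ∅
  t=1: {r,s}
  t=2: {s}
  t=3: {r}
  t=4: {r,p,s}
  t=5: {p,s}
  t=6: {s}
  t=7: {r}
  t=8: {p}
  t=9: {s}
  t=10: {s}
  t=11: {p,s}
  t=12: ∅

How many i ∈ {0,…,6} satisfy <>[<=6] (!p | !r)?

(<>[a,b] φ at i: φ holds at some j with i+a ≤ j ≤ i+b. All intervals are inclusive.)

7

Evaluate at each i in [0,6]:
  i=0: ✓ (witness j=0)
  i=1: ✓ (witness j=1)
  i=2: ✓ (witness j=2)
  i=3: ✓ (witness j=3)
  i=4: ✓ (witness j=5)
  i=5: ✓ (witness j=5)
  i=6: ✓ (witness j=6)
Positions where it holds: {0, 1, 2, 3, 4, 5, 6} → 7.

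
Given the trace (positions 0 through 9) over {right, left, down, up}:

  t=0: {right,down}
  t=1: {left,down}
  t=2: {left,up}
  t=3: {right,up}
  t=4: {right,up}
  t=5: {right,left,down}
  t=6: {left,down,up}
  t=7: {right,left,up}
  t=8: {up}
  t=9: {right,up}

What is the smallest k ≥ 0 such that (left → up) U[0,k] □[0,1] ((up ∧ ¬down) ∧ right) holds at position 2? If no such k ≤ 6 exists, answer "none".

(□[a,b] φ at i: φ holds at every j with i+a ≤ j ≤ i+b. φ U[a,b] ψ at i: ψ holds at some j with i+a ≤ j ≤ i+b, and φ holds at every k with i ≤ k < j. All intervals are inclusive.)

Need earliest j ≥ 2 with □[0,1] ((up ∧ ¬down) ∧ right), and (left → up) at every k in [2,j-1].
  j=2: rhs fails.
  j=3: rhs holds; lhs holds on [2,2]. k = 1.

1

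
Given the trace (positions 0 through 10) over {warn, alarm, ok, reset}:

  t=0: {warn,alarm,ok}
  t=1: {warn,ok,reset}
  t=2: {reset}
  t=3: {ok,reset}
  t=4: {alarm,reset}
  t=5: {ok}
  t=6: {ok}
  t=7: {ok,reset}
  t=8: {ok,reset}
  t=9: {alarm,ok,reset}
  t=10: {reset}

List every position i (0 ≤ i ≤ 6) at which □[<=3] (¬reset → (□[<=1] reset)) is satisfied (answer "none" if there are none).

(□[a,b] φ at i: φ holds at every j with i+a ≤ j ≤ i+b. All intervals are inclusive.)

1

Evaluate at each i in [0,6]:
  i=0: ✗ (fails at j=0)
  i=1: ✓ (all of [1,4])
  i=2: ✗ (fails at j=5)
  i=3: ✗ (fails at j=5)
  i=4: ✗ (fails at j=5)
  i=5: ✗ (fails at j=5)
  i=6: ✗ (fails at j=6)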